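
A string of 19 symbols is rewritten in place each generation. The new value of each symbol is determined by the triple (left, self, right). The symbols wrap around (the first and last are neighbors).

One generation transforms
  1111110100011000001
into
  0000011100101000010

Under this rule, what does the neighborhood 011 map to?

0

At position 11 the neighborhood is 011; the next row has 0 there.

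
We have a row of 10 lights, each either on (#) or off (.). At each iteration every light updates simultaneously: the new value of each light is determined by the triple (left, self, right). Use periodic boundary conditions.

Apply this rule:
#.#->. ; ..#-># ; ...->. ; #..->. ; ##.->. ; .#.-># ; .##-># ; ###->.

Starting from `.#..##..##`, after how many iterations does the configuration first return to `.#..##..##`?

10

.#.##..##.
##.#..##..
#..#.##..#
..##.#..##
.##..#.##.
##..##.#..
#..##..#.#
..##..##.#
.##..##..#
.#..##..##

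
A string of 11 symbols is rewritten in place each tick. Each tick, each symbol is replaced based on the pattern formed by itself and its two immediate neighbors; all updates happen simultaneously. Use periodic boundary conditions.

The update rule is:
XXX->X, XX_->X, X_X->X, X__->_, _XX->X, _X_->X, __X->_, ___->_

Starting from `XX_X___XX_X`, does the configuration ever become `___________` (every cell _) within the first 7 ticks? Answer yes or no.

XXXX___XXXX
XXXX___XXXX  (fixed point — unchanged through tick 7)
tick 7 is XXXX___XXXX, still not uniform _

no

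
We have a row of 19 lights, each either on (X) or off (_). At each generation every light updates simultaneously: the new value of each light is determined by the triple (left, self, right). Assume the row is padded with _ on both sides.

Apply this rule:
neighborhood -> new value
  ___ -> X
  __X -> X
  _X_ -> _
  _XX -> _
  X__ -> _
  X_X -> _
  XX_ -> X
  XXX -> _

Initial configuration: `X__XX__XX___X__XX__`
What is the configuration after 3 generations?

_X_XXXXXXXX____XXXX

__X_X_X_X_XX__X_X_X
XX_________X_X_____
_X_XXXXXXXX____XXXX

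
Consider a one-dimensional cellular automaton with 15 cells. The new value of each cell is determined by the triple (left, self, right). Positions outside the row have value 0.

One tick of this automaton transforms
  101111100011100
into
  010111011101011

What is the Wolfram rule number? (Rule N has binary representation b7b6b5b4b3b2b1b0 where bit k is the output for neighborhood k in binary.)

position 3: 111 → 1  (bit 7 = 1)
position 6: 110 → 0  (bit 6 = 0)
position 1: 101 → 1  (bit 5 = 1)
position 7: 100 → 1  (bit 4 = 1)
position 2: 011 → 0  (bit 3 = 0)
position 0: 010 → 0  (bit 2 = 0)
position 9: 001 → 1  (bit 1 = 1)
position 8: 000 → 1  (bit 0 = 1)
bits b7..b0 = 10110011 = 179

179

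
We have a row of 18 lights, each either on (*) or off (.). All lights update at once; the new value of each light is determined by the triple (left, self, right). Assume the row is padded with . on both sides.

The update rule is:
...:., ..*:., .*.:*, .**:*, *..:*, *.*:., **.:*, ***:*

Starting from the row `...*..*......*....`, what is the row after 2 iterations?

...**.***....***..

iteration 1: ...**.**.....**...
iteration 2: ...**.***....***..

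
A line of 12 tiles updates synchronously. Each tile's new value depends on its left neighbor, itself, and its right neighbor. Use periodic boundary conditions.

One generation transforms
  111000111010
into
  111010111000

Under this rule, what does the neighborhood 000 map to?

1

At position 4 the neighborhood is 000; the next row has 1 there.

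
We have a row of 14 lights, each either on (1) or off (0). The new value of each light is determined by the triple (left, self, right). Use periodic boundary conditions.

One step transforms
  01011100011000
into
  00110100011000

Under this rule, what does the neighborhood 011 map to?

1

At position 3 the neighborhood is 011; the next row has 1 there.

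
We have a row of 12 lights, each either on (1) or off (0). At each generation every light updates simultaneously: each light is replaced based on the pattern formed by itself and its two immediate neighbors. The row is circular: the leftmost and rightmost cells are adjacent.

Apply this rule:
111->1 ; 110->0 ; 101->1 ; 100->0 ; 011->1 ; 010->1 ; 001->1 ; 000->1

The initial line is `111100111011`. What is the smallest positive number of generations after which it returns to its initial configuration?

111001110111
110011101111
100111011111
001110111111
011101111110
111011111100
110111111001
101111110011
011111100111
111111001110
111110011101
111100111011

12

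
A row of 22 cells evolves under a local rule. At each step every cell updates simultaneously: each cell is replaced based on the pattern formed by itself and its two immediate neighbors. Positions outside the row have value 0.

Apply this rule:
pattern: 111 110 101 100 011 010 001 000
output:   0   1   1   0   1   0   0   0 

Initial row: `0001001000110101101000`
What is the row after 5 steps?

0000000000111011110000
0000000000101110010000
0000000000011010000000
0000000000011100000000
0000000000010100000000

0000000000010100000000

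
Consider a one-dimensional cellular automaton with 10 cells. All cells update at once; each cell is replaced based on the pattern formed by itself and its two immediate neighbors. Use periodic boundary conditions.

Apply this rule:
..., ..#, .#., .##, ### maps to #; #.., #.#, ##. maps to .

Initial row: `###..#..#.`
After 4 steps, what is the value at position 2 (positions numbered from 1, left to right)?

.

step 1: ##..##.##.
step 2: #..##..#..
step 3: #.##..##.#
step 4: ..#..##..#
position 2 holds .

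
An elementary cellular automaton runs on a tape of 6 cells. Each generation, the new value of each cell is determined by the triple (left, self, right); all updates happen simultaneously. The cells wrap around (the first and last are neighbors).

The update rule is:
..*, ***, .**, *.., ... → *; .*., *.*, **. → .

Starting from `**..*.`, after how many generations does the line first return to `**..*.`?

generation 1: *.**..
generation 2: ..*.**
generation 3: **..*.

3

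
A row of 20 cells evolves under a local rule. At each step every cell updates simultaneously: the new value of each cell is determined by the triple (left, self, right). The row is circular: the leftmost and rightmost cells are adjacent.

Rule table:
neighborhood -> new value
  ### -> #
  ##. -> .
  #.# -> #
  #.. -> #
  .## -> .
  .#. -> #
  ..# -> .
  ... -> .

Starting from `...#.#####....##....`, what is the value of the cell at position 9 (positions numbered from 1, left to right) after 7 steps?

...##.###.#.....#...
.....#.#.###....##..
.....####.#.#.....#.
......##.#####....##
#.......#.###.#.....
##......##.#.###....
..#.......###.#.#...
position 9 holds .

.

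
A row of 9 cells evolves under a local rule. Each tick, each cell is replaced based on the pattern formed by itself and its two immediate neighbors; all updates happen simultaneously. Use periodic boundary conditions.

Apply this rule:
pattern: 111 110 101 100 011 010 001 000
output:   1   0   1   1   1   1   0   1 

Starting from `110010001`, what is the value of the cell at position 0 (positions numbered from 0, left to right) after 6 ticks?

1

tick 1: 101011101
tick 2: 011111011
tick 3: 111110110
tick 4: 111101101
tick 5: 111011011
tick 6: 110110111
position 0 holds 1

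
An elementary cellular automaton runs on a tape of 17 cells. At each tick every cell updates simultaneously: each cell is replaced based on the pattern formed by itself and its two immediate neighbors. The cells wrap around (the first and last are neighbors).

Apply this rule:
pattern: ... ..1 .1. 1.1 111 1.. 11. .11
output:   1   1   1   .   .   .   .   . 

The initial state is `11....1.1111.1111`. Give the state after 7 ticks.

......1111.......

tick 1: ...1111..........
tick 2: 111.....111111111
tick 3: ....1111.........
tick 4: 1111.....11111111
tick 5: .....1111........
tick 6: 11111.....1111111
tick 7: ......1111.......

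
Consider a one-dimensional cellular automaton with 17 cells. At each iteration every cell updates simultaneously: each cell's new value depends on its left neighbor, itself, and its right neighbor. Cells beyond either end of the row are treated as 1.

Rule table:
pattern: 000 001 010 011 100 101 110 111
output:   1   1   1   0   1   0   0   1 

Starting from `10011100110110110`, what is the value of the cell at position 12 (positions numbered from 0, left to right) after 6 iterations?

01101011000000000
00001000111111111
11111111011111111
11111110001111111
11111101110111111
11111000100011111
position 12 holds 1

1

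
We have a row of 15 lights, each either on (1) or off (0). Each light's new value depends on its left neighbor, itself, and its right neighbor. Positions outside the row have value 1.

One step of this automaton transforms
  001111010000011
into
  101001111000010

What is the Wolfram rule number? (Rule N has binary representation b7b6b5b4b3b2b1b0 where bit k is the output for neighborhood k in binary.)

position 3: 111 → 0  (bit 7 = 0)
position 5: 110 → 1  (bit 6 = 1)
position 6: 101 → 1  (bit 5 = 1)
position 0: 100 → 1  (bit 4 = 1)
position 2: 011 → 1  (bit 3 = 1)
position 7: 010 → 1  (bit 2 = 1)
position 1: 001 → 0  (bit 1 = 0)
position 9: 000 → 0  (bit 0 = 0)
bits b7..b0 = 01111100 = 124

124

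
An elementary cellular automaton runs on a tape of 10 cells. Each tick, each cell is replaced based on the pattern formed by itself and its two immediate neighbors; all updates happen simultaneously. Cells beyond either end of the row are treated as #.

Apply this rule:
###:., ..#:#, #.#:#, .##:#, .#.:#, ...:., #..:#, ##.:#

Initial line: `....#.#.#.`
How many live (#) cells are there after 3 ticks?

tick 1: #..#######
tick 2: ####......
tick 3: ...##....#
count of #: 3

3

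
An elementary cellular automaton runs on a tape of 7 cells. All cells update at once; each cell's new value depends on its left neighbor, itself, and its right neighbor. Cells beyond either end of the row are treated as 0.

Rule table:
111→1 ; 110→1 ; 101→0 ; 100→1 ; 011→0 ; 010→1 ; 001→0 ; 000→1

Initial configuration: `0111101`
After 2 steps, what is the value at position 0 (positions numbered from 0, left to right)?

1

step 1: 0011101
step 2: 1001101
position 0 holds 1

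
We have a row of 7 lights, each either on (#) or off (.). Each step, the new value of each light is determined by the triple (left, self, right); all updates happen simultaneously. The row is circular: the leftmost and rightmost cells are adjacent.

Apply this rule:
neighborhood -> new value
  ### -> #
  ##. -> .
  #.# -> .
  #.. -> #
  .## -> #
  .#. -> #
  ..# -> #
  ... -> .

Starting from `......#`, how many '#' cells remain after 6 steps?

6

step 1: #....##
step 2: .#..###
step 3: .#####.
step 4: #####.#
step 5: ####..#
step 6: ###.###
count of #: 6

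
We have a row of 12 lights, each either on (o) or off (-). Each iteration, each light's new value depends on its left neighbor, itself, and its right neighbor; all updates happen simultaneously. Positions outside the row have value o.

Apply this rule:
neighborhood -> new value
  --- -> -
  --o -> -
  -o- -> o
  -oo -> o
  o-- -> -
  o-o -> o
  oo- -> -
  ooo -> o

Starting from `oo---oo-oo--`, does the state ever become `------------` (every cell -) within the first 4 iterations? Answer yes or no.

no

o----o-oo---
-----ooo----
-----oo-----
-----o------
iteration 4 is -----o------, still not uniform -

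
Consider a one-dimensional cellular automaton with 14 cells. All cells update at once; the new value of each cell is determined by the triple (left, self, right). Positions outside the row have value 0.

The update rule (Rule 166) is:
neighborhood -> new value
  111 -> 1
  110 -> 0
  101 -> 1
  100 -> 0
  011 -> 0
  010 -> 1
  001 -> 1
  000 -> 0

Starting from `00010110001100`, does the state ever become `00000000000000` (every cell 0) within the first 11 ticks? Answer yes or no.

tick 1: 00111000010000
tick 2: 01010000110000
tick 3: 11110001000000
tick 4: 01100011000000
tick 5: 10000100000000
tick 6: 10001100000000
tick 7: 10010000000000
tick 8: 10110000000000
tick 9: 11000000000000
tick 10: 00000000000000
all cells are 0 at tick 10

yes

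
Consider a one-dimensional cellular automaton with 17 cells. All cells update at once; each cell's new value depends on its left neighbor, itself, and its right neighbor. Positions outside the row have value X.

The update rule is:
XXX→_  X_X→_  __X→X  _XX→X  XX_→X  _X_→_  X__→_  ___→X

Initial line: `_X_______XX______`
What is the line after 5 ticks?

_XXXX__XX__X__X_X

tick 1: ___XXXXXXXX_XXXXX
tick 2: _XXX______X_X____
tick 3: _X_X_XXXXX____XXX
tick 4: _____X___X_XXXX__
tick 5: _XXXX__XX__X__X_X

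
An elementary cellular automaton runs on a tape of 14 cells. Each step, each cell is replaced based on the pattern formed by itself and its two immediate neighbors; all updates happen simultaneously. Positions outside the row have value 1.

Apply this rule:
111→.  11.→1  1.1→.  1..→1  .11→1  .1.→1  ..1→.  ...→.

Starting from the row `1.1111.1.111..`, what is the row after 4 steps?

step 1: 1.1..1.1.1.11.
step 2: 1.11.1.1.1.11.
step 3: 1.11.1.1.1.11.  (fixed point — unchanged through step 4)

1.11.1.1.1.11.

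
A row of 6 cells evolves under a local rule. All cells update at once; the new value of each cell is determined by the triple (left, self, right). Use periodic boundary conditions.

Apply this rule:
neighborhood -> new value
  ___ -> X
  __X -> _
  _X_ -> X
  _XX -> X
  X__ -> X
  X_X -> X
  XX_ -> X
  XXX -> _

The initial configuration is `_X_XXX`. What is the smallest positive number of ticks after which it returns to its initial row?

XXXX_X
___XXX
XX_X_X
_XXXXX
XX___X
_XXX_X
XX_XXX
_XXX__
_X_XXX

9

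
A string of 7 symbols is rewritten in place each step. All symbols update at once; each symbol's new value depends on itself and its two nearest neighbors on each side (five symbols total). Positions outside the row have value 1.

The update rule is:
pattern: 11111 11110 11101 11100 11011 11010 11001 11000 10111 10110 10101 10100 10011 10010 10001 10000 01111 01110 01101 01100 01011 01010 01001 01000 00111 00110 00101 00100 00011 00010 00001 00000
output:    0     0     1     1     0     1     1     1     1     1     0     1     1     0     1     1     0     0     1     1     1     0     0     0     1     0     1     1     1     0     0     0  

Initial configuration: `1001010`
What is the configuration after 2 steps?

0111011

step 1: 1101001
step 2: 0111011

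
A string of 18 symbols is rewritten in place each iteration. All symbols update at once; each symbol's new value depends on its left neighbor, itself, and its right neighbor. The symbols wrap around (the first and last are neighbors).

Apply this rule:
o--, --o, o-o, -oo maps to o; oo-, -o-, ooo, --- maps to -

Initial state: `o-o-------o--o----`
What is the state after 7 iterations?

iteration 1: -o-o-----o-oo-o--o
iteration 2: o-o-o---o-oo-o-oo-
iteration 3: -o-o-o-o-oo-o-oo-o
iteration 4: o-o-o-o-oo-o-oo-o-
iteration 5: -o-o-o-oo-o-oo-o-o
iteration 6: o-o-o-oo-o-oo-o-o-
iteration 7: -o-o-oo-o-oo-o-o-o

-o-o-oo-o-oo-o-o-o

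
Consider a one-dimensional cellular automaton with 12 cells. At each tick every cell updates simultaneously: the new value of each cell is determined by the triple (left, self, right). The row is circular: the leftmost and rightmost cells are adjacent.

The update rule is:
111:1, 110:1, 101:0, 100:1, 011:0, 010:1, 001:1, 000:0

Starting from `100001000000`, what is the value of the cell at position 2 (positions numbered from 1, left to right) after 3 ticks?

110011100001
111101110010
011100111110
position 2 holds 1

1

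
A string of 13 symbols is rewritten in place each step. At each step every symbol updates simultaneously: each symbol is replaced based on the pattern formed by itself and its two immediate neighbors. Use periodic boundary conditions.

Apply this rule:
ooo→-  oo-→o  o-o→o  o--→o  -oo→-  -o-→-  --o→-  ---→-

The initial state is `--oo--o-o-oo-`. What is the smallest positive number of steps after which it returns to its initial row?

step 1: ---oo--o-o-oo
step 2: o---oo--o-o-o
step 3: oo---oo--o-o-
step 4: -oo---oo--o-o
step 5: o-oo---oo--o-
step 6: -o-oo---oo--o
step 7: o-o-oo---oo--
step 8: -o-o-oo---oo-
step 9: --o-o-oo---oo
step 10: o--o-o-oo---o
step 11: oo--o-o-oo---
step 12: -oo--o-o-oo--
step 13: --oo--o-o-oo-

13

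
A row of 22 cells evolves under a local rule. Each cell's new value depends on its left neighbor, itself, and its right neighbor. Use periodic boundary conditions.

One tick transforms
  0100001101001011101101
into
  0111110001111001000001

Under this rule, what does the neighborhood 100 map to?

1

At position 2 the neighborhood is 100; the next row has 1 there.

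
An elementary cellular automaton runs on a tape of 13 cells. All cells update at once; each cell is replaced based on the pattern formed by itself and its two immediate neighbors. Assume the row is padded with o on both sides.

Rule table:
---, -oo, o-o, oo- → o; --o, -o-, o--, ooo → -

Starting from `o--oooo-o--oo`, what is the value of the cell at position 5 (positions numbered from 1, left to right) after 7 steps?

o

o--o--oo---o-
o-----oo-o--o
o-ooo-ooo---o
ooo-ooo-o-o-o
--ooo-oo-o-oo
--o-ooooo-oo-
---oo---ooooo
position 5 holds o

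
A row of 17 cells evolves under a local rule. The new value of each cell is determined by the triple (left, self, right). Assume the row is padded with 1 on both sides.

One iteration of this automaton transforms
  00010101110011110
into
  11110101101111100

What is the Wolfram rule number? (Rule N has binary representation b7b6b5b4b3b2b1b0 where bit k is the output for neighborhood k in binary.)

159

position 8: 111 → 1  (bit 7 = 1)
position 9: 110 → 0  (bit 6 = 0)
position 4: 101 → 0  (bit 5 = 0)
position 0: 100 → 1  (bit 4 = 1)
position 7: 011 → 1  (bit 3 = 1)
position 3: 010 → 1  (bit 2 = 1)
position 2: 001 → 1  (bit 1 = 1)
position 1: 000 → 1  (bit 0 = 1)
bits b7..b0 = 10011111 = 159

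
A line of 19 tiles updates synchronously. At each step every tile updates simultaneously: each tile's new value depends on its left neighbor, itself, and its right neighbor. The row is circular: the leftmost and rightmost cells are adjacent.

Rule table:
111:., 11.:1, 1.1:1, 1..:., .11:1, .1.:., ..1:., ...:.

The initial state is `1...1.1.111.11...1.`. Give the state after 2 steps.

.....1.11.1111....1
......11111..1.....

......11111..1.....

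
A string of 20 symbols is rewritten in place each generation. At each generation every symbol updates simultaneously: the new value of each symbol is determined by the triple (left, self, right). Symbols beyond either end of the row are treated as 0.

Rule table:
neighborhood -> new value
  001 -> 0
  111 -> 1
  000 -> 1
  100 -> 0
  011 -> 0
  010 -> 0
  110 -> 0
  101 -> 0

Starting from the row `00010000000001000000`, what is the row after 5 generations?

11000111111100011111
00010011111001001110
11000001110000000100
00011100100111110001
11001000000011100100

11001000000011100100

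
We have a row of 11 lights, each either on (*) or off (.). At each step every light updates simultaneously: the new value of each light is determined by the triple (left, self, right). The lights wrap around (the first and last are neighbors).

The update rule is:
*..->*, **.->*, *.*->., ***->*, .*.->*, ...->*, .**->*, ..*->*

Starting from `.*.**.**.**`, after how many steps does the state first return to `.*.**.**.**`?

1

.*.**.**.**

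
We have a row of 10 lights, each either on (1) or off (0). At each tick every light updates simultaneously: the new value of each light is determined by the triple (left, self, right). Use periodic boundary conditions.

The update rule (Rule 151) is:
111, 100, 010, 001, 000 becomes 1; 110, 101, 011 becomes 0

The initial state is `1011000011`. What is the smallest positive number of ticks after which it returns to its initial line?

0000111101
1111011001
1110000110
0101111000
1100110111
1011000011

6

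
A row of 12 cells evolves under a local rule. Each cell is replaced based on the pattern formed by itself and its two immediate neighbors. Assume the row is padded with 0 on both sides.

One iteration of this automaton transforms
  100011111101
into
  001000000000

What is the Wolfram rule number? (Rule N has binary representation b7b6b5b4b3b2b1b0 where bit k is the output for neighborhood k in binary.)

1

position 5: 111 → 0  (bit 7 = 0)
position 9: 110 → 0  (bit 6 = 0)
position 10: 101 → 0  (bit 5 = 0)
position 1: 100 → 0  (bit 4 = 0)
position 4: 011 → 0  (bit 3 = 0)
position 0: 010 → 0  (bit 2 = 0)
position 3: 001 → 0  (bit 1 = 0)
position 2: 000 → 1  (bit 0 = 1)
bits b7..b0 = 00000001 = 1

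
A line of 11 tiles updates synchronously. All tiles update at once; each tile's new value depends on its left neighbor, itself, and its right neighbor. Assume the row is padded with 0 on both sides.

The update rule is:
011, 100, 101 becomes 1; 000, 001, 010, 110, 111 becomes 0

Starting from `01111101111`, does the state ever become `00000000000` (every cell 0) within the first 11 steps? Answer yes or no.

yes

01000011000
00100010100
00010001010
00001000101
00000100010
00000010001
00000001000
00000000100
00000000010
00000000001
00000000000
all cells are 0 at step 11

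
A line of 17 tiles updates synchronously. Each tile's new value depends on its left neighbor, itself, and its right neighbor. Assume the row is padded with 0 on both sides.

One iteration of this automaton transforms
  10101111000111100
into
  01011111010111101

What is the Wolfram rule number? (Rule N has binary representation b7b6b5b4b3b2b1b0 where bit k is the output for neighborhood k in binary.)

position 5: 111 → 1  (bit 7 = 1)
position 7: 110 → 1  (bit 6 = 1)
position 1: 101 → 1  (bit 5 = 1)
position 8: 100 → 0  (bit 4 = 0)
position 4: 011 → 1  (bit 3 = 1)
position 0: 010 → 0  (bit 2 = 0)
position 10: 001 → 0  (bit 1 = 0)
position 9: 000 → 1  (bit 0 = 1)
bits b7..b0 = 11101001 = 233

233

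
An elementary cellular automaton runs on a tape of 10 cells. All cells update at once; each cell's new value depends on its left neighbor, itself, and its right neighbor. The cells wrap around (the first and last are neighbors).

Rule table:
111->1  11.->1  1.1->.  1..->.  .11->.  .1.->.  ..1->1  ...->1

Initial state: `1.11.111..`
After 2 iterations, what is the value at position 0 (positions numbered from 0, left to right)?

...1..11.1
.11..1.1..
position 0 holds .

.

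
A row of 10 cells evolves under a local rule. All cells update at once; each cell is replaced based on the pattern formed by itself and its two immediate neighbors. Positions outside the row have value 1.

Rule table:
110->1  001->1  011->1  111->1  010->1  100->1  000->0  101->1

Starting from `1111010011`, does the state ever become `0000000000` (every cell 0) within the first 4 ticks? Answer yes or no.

1111111111
1111111111  (fixed point — unchanged through tick 4)
tick 4 is 1111111111, still not uniform 0

no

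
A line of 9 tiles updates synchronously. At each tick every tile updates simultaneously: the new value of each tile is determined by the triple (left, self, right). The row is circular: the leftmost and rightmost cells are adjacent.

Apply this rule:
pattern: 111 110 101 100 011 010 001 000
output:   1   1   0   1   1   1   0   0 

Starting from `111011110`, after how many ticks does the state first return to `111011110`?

111011110

1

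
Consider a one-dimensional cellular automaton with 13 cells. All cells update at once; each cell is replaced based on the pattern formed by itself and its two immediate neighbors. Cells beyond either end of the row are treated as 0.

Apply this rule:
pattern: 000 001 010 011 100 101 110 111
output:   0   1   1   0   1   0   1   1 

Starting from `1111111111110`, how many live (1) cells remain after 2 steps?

12

0111111111111
1011111111111
count of 1: 12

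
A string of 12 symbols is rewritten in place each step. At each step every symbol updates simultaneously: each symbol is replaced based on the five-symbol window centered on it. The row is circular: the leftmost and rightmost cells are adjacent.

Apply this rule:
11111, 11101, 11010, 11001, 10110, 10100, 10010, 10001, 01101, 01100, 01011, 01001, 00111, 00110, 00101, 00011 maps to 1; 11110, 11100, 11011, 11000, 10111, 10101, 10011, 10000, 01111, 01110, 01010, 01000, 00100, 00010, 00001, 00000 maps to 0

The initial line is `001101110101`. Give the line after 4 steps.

step 1: 101100011001
step 2: 101101111101
step 3: 101100010101
step 4: 101101010011

101101010011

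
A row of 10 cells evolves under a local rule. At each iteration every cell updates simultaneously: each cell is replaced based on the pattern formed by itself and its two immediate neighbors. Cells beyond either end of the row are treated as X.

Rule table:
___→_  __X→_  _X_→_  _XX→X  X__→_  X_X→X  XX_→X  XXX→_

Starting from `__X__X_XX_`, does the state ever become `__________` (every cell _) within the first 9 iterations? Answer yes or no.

yes

iteration 1: ______XXXX
iteration 2: ______X___
iteration 3: __________
all cells are _ at iteration 3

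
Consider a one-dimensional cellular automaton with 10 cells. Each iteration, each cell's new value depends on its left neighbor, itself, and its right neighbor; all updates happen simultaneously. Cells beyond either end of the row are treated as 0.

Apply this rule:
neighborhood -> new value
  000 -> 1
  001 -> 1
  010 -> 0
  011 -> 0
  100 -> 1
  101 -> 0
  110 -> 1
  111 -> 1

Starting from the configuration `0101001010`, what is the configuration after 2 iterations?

0111011110

1000110001
0111011110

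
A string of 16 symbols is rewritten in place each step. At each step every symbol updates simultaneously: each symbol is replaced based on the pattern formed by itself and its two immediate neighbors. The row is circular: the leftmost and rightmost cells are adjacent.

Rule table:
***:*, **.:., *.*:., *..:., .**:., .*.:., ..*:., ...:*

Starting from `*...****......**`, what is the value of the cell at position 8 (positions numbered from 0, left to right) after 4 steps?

..*..**..****..*
..........**....
*********....***
********..**..**
position 8 holds .

.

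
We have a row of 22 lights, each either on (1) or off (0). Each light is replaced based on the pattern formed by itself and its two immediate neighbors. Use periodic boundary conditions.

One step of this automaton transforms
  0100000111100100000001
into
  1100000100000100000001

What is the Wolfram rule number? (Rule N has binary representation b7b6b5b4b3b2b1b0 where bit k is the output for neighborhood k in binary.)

44

position 8: 111 → 0  (bit 7 = 0)
position 10: 110 → 0  (bit 6 = 0)
position 0: 101 → 1  (bit 5 = 1)
position 2: 100 → 0  (bit 4 = 0)
position 7: 011 → 1  (bit 3 = 1)
position 1: 010 → 1  (bit 2 = 1)
position 6: 001 → 0  (bit 1 = 0)
position 3: 000 → 0  (bit 0 = 0)
bits b7..b0 = 00101100 = 44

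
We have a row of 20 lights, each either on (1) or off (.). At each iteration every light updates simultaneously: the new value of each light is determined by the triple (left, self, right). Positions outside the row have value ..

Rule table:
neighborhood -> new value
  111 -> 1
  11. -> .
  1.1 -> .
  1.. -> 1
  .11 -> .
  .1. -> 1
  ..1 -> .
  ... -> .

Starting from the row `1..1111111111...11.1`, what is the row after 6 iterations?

......1..11..11..1.1

11..11111111.1.....1
..1..111111..11....1
..11..1111.1...1...1
....1..11..11..11..1
....11...1...1...1.1
......1..11..11..1.1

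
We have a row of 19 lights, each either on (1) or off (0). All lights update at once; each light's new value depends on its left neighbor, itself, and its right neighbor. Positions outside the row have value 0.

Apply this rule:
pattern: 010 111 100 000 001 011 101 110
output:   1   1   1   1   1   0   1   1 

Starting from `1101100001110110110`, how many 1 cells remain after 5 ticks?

tick 1: 0110111110111011011
tick 2: 1011011111011101101
tick 3: 1101101111101110111
tick 4: 0110110111110111011
tick 5: 1011011011111011101
count of 1: 14

14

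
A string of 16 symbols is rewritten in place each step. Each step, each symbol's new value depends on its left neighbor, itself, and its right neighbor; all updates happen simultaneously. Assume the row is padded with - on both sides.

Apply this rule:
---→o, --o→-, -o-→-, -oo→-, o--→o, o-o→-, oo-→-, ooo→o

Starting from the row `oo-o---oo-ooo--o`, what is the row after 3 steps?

----oo-----o-o--
ooo---oooo----oo
-o-oo--oo-ooo---

-o-oo--oo-ooo---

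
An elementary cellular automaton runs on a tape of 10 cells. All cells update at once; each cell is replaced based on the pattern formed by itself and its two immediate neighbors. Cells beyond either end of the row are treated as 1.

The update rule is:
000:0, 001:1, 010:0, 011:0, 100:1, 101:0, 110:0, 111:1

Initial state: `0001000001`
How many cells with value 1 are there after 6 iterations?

2

iteration 1: 1010100010
iteration 2: 0000010100
iteration 3: 1000100011
iteration 4: 0101010101
iteration 5: 0000000000
iteration 6: 1000000001
count of 1: 2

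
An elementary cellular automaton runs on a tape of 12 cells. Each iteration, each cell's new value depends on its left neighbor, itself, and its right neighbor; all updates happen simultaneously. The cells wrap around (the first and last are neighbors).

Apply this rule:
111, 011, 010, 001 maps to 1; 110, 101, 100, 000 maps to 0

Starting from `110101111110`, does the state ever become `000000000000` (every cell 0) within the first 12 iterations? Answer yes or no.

100101111100
101101111001
001001110011
011011100110
110011001100
100110011001
001100110011
011001100110
110011001100  (repeats iteration 5; period 4)
iteration 12: 011001100110
iteration 12 is 011001100110, still not uniform 0

no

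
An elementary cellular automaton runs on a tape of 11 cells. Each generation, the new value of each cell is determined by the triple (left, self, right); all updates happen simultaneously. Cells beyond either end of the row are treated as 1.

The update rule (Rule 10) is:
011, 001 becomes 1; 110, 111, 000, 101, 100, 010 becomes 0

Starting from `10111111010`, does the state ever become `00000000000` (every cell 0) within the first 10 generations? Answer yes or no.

00100000000
01000000001
00000000011
00000000110
00000001100
00000011001
00000110011
00001100110
00011001100
00110011001
generation 10 is 00110011001, still not uniform 0

no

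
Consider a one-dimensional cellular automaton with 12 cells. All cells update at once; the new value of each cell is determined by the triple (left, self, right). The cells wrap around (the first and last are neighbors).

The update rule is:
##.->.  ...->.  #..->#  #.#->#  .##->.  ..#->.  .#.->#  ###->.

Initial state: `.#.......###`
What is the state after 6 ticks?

.......#....

###.........
...#........
...##.......
.....#......
.....##.....
.......#....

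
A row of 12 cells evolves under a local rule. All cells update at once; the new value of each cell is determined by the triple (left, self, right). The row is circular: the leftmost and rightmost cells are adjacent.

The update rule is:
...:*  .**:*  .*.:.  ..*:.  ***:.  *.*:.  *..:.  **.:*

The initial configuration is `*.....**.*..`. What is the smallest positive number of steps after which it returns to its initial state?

3

..***.**....
*.*.*.**.***
*.....**.*..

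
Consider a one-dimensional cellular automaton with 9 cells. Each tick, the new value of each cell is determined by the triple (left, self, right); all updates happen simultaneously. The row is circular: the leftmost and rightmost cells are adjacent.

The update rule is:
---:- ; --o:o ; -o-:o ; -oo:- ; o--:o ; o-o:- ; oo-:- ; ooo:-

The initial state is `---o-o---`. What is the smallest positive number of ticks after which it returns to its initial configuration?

4

--oo-oo--
-o-----o-
ooo---ooo
---o-o---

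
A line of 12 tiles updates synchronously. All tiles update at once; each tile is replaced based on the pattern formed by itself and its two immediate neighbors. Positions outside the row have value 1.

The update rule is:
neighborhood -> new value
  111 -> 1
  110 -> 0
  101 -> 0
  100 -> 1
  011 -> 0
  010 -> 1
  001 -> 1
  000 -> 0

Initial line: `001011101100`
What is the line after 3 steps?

100011011100

111001000011
110111100101
100011011100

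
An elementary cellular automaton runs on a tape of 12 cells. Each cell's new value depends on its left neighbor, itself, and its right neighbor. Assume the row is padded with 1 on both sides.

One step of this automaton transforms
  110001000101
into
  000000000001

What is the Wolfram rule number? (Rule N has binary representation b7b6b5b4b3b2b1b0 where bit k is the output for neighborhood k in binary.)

8

position 0: 111 → 0  (bit 7 = 0)
position 1: 110 → 0  (bit 6 = 0)
position 10: 101 → 0  (bit 5 = 0)
position 2: 100 → 0  (bit 4 = 0)
position 11: 011 → 1  (bit 3 = 1)
position 5: 010 → 0  (bit 2 = 0)
position 4: 001 → 0  (bit 1 = 0)
position 3: 000 → 0  (bit 0 = 0)
bits b7..b0 = 00001000 = 8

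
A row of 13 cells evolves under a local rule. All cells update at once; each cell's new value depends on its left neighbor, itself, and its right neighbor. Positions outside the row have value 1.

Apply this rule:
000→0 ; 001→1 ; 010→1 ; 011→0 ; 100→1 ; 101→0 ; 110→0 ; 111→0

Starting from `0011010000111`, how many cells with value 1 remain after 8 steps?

3

1100011001000
0010100111101
1110111000000
0000000100001
1000001110010
0100010001110
0110111010000
0000000011001
count of 1: 3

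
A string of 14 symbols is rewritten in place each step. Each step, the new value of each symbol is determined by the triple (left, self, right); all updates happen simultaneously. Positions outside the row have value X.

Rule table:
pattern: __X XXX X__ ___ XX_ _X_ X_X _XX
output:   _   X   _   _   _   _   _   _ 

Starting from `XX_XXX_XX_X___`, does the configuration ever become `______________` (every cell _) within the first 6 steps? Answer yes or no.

yes

step 1: X___X_________
step 2: ______________
all cells are _ at step 2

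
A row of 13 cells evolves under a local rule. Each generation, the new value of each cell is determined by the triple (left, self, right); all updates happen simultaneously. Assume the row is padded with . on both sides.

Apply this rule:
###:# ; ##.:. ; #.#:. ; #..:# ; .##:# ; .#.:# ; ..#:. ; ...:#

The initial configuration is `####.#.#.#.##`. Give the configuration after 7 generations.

generation 1: ###..#.#.#.#.
generation 2: ##.#.#.#.#.##
generation 3: #..#.#.#.#.#.
generation 4: ##.#.#.#.#.##  (repeats generation 2; period 2)
generation 7: #..#.#.#.#.#.

#..#.#.#.#.#.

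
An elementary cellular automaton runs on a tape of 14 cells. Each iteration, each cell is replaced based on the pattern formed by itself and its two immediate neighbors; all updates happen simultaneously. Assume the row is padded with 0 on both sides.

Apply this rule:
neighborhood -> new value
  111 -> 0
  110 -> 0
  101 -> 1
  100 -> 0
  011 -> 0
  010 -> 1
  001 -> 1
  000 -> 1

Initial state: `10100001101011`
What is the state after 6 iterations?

11101110011100
00010000100001
11110111101111
00001000010000
11111011110111
00000100001000

00000100001000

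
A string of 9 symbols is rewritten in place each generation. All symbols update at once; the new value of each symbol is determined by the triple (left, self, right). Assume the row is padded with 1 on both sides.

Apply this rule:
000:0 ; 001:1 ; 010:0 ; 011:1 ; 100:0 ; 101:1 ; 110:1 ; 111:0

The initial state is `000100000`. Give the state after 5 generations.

generation 1: 001000001
generation 2: 010000011
generation 3: 100000110
generation 4: 100001111
generation 5: 100011000

100011000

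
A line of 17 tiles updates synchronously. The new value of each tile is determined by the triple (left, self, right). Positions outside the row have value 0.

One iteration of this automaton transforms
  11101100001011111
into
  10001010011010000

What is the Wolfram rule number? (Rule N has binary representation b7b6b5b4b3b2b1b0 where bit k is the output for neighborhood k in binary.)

30

position 1: 111 → 0  (bit 7 = 0)
position 2: 110 → 0  (bit 6 = 0)
position 3: 101 → 0  (bit 5 = 0)
position 6: 100 → 1  (bit 4 = 1)
position 0: 011 → 1  (bit 3 = 1)
position 10: 010 → 1  (bit 2 = 1)
position 9: 001 → 1  (bit 1 = 1)
position 7: 000 → 0  (bit 0 = 0)
bits b7..b0 = 00011110 = 30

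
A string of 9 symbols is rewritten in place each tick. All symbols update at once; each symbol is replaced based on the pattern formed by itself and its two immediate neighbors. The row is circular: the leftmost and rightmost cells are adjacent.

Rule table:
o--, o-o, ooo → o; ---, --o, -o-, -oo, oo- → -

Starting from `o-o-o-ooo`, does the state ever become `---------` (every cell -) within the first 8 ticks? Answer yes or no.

no

tick 1: -o-o-o-oo
tick 2: o-o-o-o--
tick 3: -o-o-o-o-
tick 4: --o-o-o-o
tick 5: o--o-o-o-
tick 6: -o--o-o-o
tick 7: o-o--o-o-
tick 8: -o-o--o-o
tick 8 is -o-o--o-o, still not uniform -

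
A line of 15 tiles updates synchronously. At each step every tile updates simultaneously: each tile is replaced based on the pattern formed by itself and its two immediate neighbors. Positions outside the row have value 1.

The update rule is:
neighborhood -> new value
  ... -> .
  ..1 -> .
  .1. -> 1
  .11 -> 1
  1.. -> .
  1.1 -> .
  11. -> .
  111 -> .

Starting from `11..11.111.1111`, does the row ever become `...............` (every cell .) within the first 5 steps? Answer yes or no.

no

....1..1...1...
....1..1...1...  (fixed point — unchanged through step 5)
step 5 is ....1..1...1..., still not uniform .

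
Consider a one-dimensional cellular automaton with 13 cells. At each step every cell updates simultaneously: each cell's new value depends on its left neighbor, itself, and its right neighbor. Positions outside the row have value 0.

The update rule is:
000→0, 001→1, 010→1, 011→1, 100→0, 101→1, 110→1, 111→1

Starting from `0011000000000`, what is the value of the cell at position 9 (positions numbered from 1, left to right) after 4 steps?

step 1: 0111000000000
step 2: 1111000000000
step 3: 1111000000000  (fixed point — unchanged through step 4)
position 9 holds 0

0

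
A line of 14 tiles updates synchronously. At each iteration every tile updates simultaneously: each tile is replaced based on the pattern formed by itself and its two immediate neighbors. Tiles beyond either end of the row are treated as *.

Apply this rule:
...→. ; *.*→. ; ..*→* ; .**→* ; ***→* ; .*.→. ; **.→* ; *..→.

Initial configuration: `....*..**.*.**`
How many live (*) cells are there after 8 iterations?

iteration 1: ...*..***...**
iteration 2: ..*..****..***
iteration 3: .*..*****.****
iteration 4: ...******.****
iteration 5: ..*******.****
iteration 6: .********.****
iteration 7: .********.****  (fixed point — unchanged through iteration 8)
count of *: 12

12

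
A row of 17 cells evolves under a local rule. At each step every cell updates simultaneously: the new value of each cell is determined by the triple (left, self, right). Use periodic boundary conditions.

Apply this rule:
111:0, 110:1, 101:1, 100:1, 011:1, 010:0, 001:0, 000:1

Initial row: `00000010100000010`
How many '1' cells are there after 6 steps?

step 1: 11111001011111001
step 2: 00001100110001101
step 3: 11101110111101110
step 4: 10111011100111011
step 5: 11101110110101110
step 6: 10111011111011011
count of 1: 13

13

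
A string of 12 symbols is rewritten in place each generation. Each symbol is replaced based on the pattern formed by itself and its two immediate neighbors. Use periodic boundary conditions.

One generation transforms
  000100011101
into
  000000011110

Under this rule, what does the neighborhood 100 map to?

At position 0 the neighborhood is 100; the next row has 0 there.

0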